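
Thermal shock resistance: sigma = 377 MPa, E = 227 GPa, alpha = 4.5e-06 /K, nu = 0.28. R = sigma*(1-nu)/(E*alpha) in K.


R = 377*(1-0.28)/(227*1000*4.5e-06) = 266 K

266


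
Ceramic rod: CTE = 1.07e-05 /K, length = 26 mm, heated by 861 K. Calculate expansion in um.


dL = 1.07e-05 * 26 * 861 * 1000 = 239.53 um

239.53


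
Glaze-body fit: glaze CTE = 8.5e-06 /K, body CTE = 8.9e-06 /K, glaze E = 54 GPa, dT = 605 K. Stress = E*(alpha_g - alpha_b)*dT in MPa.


Stress = 54*1000*(8.5e-06 - 8.9e-06)*605 = -13.1 MPa

-13.1


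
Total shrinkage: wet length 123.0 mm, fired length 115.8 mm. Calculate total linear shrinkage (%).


TS = (123.0 - 115.8) / 123.0 * 100 = 5.85%

5.85


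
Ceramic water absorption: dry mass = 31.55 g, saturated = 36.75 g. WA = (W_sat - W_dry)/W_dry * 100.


WA = (36.75 - 31.55) / 31.55 * 100 = 16.48%

16.48


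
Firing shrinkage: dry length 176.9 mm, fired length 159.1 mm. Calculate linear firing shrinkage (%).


FS = (176.9 - 159.1) / 176.9 * 100 = 10.06%

10.06


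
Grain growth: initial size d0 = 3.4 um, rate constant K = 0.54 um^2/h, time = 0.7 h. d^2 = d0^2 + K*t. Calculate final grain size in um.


d^2 = 3.4^2 + 0.54*0.7 = 11.938
d = sqrt(11.938) = 3.46 um

3.46


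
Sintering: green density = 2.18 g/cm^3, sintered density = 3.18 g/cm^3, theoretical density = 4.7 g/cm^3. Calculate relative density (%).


Relative = 3.18 / 4.7 * 100 = 67.7%

67.7


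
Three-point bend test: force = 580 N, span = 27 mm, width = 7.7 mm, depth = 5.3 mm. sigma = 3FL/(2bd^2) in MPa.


sigma = 3*580*27/(2*7.7*5.3^2) = 108.6 MPa

108.6


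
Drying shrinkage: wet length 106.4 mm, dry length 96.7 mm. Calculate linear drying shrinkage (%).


DS = (106.4 - 96.7) / 106.4 * 100 = 9.12%

9.12


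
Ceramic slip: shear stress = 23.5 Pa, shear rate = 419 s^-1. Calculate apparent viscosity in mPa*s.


eta = tau/gamma * 1000 = 23.5/419 * 1000 = 56.1 mPa*s

56.1


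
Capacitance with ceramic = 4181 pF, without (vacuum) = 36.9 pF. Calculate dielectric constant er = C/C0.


er = 4181 / 36.9 = 113.31

113.31


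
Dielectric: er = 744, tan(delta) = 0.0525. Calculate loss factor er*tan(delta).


Loss = 744 * 0.0525 = 39.06

39.06


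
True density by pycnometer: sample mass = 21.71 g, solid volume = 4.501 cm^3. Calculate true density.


TD = 21.71 / 4.501 = 4.823 g/cm^3

4.823


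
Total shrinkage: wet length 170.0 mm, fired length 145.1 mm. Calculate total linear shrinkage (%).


TS = (170.0 - 145.1) / 170.0 * 100 = 14.65%

14.65


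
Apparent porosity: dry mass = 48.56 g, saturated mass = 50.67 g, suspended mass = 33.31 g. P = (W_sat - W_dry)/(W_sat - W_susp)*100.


P = (50.67 - 48.56) / (50.67 - 33.31) * 100 = 2.11 / 17.36 * 100 = 12.2%

12.2


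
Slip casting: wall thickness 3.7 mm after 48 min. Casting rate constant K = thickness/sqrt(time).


K = 3.7 / sqrt(48) = 3.7 / 6.9282 = 0.534 mm/min^0.5

0.534


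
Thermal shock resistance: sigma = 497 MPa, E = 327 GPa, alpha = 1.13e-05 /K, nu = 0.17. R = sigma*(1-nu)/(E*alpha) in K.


R = 497*(1-0.17)/(327*1000*1.13e-05) = 112 K

112


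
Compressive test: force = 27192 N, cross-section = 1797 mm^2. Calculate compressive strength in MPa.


CS = 27192 / 1797 = 15.1 MPa

15.1


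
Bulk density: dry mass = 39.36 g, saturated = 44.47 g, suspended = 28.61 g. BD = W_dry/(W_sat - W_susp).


BD = 39.36 / (44.47 - 28.61) = 39.36 / 15.86 = 2.482 g/cm^3

2.482


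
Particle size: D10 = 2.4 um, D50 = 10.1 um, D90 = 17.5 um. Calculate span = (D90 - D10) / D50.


Span = (17.5 - 2.4) / 10.1 = 15.1 / 10.1 = 1.495

1.495


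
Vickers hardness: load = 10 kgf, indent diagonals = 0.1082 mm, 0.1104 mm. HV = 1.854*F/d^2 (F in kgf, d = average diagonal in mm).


d_avg = (0.1082+0.1104)/2 = 0.1093 mm
HV = 1.854*10/0.1093^2 = 1552

1552


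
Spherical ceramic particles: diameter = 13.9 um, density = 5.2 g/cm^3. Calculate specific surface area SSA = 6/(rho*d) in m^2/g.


SSA = 6 / (5.2 * 13.9) = 0.083 m^2/g

0.083


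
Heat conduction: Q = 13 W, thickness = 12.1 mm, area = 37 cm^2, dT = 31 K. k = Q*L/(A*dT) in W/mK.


k = 13*12.1/1000/(37/10000*31) = 1.37 W/mK

1.37


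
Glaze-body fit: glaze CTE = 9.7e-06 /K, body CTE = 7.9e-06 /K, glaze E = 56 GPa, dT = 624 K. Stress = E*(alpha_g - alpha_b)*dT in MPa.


Stress = 56*1000*(9.7e-06 - 7.9e-06)*624 = 62.9 MPa

62.9


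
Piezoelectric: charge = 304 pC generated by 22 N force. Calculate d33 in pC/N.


d33 = 304 / 22 = 13.8 pC/N

13.8


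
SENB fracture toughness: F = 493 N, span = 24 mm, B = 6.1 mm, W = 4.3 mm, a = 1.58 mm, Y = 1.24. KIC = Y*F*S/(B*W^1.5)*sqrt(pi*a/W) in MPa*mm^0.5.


KIC = 1.24*493*24/(6.1*4.3^1.5)*sqrt(pi*1.58/4.3) = 289.81

289.81


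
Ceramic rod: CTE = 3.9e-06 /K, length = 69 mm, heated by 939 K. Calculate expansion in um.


dL = 3.9e-06 * 69 * 939 * 1000 = 252.685 um

252.685


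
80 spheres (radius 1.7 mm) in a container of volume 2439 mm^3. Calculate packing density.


V_sphere = 4/3*pi*1.7^3 = 20.5795 mm^3
Total V = 80*20.5795 = 1646.36 mm^3
PD = 1646.36 / 2439 = 0.675

0.675


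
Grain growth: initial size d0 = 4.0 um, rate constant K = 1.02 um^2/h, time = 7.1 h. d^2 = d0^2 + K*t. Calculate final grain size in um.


d^2 = 4.0^2 + 1.02*7.1 = 23.242
d = sqrt(23.242) = 4.82 um

4.82


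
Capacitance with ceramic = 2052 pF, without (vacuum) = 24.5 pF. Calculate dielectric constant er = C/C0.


er = 2052 / 24.5 = 83.76

83.76


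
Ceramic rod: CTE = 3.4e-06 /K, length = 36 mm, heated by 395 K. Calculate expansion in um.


dL = 3.4e-06 * 36 * 395 * 1000 = 48.348 um

48.348


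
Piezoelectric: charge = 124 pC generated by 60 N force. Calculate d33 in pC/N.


d33 = 124 / 60 = 2.1 pC/N

2.1


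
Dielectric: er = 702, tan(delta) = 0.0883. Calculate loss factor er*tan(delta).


Loss = 702 * 0.0883 = 61.987

61.987


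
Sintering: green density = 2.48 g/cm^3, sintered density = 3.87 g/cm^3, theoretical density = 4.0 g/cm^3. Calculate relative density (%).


Relative = 3.87 / 4.0 * 100 = 96.8%

96.8


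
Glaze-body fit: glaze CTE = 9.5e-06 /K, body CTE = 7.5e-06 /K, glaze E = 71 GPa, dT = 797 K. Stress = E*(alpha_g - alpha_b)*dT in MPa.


Stress = 71*1000*(9.5e-06 - 7.5e-06)*797 = 113.2 MPa

113.2


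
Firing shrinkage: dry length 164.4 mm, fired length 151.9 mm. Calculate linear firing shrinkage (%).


FS = (164.4 - 151.9) / 164.4 * 100 = 7.6%

7.6


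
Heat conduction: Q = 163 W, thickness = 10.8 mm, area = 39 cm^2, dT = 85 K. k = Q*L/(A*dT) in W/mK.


k = 163*10.8/1000/(39/10000*85) = 5.31 W/mK

5.31


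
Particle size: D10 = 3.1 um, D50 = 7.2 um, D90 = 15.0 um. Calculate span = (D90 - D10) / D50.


Span = (15.0 - 3.1) / 7.2 = 11.9 / 7.2 = 1.653

1.653


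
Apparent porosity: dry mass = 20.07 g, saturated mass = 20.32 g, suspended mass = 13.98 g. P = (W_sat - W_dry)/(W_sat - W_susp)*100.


P = (20.32 - 20.07) / (20.32 - 13.98) * 100 = 0.25 / 6.34 * 100 = 3.9%

3.9


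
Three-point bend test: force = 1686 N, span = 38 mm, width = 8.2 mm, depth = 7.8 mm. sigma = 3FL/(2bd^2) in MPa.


sigma = 3*1686*38/(2*8.2*7.8^2) = 192.6 MPa

192.6


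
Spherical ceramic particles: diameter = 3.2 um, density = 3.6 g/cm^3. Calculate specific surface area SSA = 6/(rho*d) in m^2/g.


SSA = 6 / (3.6 * 3.2) = 0.521 m^2/g

0.521


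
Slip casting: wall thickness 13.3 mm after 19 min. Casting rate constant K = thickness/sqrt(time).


K = 13.3 / sqrt(19) = 13.3 / 4.3589 = 3.051 mm/min^0.5

3.051


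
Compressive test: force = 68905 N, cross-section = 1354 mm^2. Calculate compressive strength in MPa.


CS = 68905 / 1354 = 50.9 MPa

50.9


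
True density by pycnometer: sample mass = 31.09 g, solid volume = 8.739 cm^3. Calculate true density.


TD = 31.09 / 8.739 = 3.558 g/cm^3

3.558


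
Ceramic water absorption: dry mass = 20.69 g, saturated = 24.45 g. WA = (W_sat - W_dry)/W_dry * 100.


WA = (24.45 - 20.69) / 20.69 * 100 = 18.17%

18.17


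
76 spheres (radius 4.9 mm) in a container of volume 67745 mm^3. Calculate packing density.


V_sphere = 4/3*pi*4.9^3 = 492.807 mm^3
Total V = 76*492.807 = 37453.332 mm^3
PD = 37453.332 / 67745 = 0.553

0.553


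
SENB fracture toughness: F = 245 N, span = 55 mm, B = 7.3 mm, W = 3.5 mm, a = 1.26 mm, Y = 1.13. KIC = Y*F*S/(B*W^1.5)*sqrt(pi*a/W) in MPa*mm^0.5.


KIC = 1.13*245*55/(7.3*3.5^1.5)*sqrt(pi*1.26/3.5) = 338.77

338.77


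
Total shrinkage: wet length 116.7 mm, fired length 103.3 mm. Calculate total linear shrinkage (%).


TS = (116.7 - 103.3) / 116.7 * 100 = 11.48%

11.48


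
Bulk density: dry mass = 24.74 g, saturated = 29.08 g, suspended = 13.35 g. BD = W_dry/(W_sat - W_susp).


BD = 24.74 / (29.08 - 13.35) = 24.74 / 15.73 = 1.573 g/cm^3

1.573


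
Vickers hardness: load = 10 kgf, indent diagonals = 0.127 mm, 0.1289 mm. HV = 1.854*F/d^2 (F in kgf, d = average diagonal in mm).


d_avg = (0.127+0.1289)/2 = 0.12795 mm
HV = 1.854*10/0.12795^2 = 1132

1132


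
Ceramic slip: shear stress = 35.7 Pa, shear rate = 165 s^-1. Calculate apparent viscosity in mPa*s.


eta = tau/gamma * 1000 = 35.7/165 * 1000 = 216.4 mPa*s

216.4


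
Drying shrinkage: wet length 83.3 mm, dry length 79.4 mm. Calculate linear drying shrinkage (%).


DS = (83.3 - 79.4) / 83.3 * 100 = 4.68%

4.68


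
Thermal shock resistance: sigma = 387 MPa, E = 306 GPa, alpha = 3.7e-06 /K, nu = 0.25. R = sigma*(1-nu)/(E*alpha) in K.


R = 387*(1-0.25)/(306*1000*3.7e-06) = 256 K

256


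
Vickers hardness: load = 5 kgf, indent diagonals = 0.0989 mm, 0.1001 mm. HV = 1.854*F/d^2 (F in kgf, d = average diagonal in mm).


d_avg = (0.0989+0.1001)/2 = 0.0995 mm
HV = 1.854*5/0.0995^2 = 936

936


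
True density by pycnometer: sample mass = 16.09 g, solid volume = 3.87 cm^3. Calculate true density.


TD = 16.09 / 3.87 = 4.158 g/cm^3

4.158


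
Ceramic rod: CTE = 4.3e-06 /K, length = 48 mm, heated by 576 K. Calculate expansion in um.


dL = 4.3e-06 * 48 * 576 * 1000 = 118.886 um

118.886


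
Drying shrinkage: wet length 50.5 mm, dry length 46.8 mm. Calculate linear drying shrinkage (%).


DS = (50.5 - 46.8) / 50.5 * 100 = 7.33%

7.33


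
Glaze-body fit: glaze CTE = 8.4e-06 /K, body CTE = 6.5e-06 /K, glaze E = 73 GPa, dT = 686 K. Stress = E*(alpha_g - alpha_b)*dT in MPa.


Stress = 73*1000*(8.4e-06 - 6.5e-06)*686 = 95.1 MPa

95.1


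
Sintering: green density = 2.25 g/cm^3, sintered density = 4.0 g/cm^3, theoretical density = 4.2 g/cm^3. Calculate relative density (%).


Relative = 4.0 / 4.2 * 100 = 95.2%

95.2


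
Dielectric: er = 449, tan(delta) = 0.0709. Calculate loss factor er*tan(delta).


Loss = 449 * 0.0709 = 31.834

31.834


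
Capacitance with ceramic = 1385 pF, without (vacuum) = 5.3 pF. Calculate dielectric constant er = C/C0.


er = 1385 / 5.3 = 261.32

261.32


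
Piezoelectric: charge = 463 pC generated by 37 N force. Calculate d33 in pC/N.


d33 = 463 / 37 = 12.5 pC/N

12.5


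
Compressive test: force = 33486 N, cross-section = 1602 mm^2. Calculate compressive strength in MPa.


CS = 33486 / 1602 = 20.9 MPa

20.9


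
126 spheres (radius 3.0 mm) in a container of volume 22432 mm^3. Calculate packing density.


V_sphere = 4/3*pi*3.0^3 = 113.0973 mm^3
Total V = 126*113.0973 = 14250.2598 mm^3
PD = 14250.2598 / 22432 = 0.635

0.635


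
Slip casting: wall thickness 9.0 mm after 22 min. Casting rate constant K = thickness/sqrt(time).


K = 9.0 / sqrt(22) = 9.0 / 4.6904 = 1.919 mm/min^0.5

1.919


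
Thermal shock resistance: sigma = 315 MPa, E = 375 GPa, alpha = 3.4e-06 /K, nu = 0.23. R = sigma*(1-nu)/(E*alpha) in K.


R = 315*(1-0.23)/(375*1000*3.4e-06) = 190 K

190


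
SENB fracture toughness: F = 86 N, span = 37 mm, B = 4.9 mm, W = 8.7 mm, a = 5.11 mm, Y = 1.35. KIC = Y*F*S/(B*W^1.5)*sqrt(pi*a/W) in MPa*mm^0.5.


KIC = 1.35*86*37/(4.9*8.7^1.5)*sqrt(pi*5.11/8.7) = 46.41

46.41


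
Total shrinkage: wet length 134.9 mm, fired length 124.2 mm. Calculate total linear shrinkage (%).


TS = (134.9 - 124.2) / 134.9 * 100 = 7.93%

7.93


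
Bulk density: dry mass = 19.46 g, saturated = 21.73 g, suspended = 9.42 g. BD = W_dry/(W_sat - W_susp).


BD = 19.46 / (21.73 - 9.42) = 19.46 / 12.31 = 1.581 g/cm^3

1.581


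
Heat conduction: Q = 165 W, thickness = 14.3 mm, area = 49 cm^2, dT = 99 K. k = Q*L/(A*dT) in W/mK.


k = 165*14.3/1000/(49/10000*99) = 4.86 W/mK

4.86


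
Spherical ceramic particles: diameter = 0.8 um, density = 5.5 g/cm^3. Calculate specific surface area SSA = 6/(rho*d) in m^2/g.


SSA = 6 / (5.5 * 0.8) = 1.364 m^2/g

1.364


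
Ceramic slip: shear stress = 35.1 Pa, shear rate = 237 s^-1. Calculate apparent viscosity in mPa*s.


eta = tau/gamma * 1000 = 35.1/237 * 1000 = 148.1 mPa*s

148.1


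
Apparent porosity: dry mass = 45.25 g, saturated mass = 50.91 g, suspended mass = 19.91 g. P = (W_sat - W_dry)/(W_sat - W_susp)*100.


P = (50.91 - 45.25) / (50.91 - 19.91) * 100 = 5.66 / 31.0 * 100 = 18.3%

18.3


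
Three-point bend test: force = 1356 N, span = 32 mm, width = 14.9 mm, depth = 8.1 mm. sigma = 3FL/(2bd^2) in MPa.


sigma = 3*1356*32/(2*14.9*8.1^2) = 66.6 MPa

66.6


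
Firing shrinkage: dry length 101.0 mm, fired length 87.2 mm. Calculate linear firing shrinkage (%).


FS = (101.0 - 87.2) / 101.0 * 100 = 13.66%

13.66


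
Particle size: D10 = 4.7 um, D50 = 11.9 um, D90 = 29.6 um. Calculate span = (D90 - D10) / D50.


Span = (29.6 - 4.7) / 11.9 = 24.9 / 11.9 = 2.092

2.092


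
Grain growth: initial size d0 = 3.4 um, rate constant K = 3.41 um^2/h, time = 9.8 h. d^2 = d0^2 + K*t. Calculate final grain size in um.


d^2 = 3.4^2 + 3.41*9.8 = 44.978
d = sqrt(44.978) = 6.71 um

6.71


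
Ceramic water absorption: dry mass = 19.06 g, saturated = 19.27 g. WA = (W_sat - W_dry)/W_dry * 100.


WA = (19.27 - 19.06) / 19.06 * 100 = 1.1%

1.1


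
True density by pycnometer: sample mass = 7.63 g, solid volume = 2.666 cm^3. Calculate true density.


TD = 7.63 / 2.666 = 2.862 g/cm^3

2.862


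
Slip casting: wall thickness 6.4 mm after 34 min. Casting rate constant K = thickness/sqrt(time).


K = 6.4 / sqrt(34) = 6.4 / 5.831 = 1.098 mm/min^0.5

1.098


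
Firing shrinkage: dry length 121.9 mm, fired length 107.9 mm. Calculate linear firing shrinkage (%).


FS = (121.9 - 107.9) / 121.9 * 100 = 11.48%

11.48


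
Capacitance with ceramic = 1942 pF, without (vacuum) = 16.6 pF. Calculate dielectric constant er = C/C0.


er = 1942 / 16.6 = 116.99

116.99


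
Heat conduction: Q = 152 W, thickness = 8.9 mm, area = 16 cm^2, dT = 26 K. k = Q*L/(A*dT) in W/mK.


k = 152*8.9/1000/(16/10000*26) = 32.52 W/mK

32.52


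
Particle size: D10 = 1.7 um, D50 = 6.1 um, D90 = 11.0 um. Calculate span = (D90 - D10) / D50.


Span = (11.0 - 1.7) / 6.1 = 9.3 / 6.1 = 1.525

1.525


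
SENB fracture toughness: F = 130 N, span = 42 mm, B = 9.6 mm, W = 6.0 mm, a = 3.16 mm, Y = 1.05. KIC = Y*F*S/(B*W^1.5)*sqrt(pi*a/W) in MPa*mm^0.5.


KIC = 1.05*130*42/(9.6*6.0^1.5)*sqrt(pi*3.16/6.0) = 52.27

52.27


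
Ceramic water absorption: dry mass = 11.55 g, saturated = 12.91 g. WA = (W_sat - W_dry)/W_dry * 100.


WA = (12.91 - 11.55) / 11.55 * 100 = 11.77%

11.77


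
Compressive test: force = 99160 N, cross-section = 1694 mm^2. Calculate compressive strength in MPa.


CS = 99160 / 1694 = 58.5 MPa

58.5


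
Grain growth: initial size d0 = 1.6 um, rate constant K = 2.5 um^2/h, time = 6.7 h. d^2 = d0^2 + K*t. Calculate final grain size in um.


d^2 = 1.6^2 + 2.5*6.7 = 19.31
d = sqrt(19.31) = 4.39 um

4.39


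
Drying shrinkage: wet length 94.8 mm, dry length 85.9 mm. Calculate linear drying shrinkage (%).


DS = (94.8 - 85.9) / 94.8 * 100 = 9.39%

9.39


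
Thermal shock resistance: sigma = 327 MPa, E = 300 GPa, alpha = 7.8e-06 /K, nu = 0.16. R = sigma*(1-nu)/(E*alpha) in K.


R = 327*(1-0.16)/(300*1000*7.8e-06) = 117 K

117


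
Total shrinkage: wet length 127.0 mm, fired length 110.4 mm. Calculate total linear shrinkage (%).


TS = (127.0 - 110.4) / 127.0 * 100 = 13.07%

13.07


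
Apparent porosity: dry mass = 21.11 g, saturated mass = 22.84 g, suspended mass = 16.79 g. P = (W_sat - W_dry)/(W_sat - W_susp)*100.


P = (22.84 - 21.11) / (22.84 - 16.79) * 100 = 1.73 / 6.05 * 100 = 28.6%

28.6


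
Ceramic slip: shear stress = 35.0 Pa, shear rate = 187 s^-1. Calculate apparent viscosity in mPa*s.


eta = tau/gamma * 1000 = 35.0/187 * 1000 = 187.2 mPa*s

187.2


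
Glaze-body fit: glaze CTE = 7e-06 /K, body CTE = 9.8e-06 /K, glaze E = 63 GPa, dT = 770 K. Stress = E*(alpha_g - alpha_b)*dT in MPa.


Stress = 63*1000*(7e-06 - 9.8e-06)*770 = -135.8 MPa

-135.8


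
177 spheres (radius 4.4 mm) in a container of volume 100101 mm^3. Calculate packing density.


V_sphere = 4/3*pi*4.4^3 = 356.8179 mm^3
Total V = 177*356.8179 = 63156.7683 mm^3
PD = 63156.7683 / 100101 = 0.631

0.631


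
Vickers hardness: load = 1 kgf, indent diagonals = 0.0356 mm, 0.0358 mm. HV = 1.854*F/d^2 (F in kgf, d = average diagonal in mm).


d_avg = (0.0356+0.0358)/2 = 0.0357 mm
HV = 1.854*1/0.0357^2 = 1455

1455


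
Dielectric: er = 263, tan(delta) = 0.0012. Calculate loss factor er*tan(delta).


Loss = 263 * 0.0012 = 0.316

0.316


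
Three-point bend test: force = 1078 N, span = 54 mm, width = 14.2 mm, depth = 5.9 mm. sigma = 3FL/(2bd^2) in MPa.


sigma = 3*1078*54/(2*14.2*5.9^2) = 176.6 MPa

176.6


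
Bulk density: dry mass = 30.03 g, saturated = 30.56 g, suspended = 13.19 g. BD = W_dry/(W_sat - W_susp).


BD = 30.03 / (30.56 - 13.19) = 30.03 / 17.37 = 1.729 g/cm^3

1.729


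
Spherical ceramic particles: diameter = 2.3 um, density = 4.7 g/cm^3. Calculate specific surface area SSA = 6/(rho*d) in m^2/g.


SSA = 6 / (4.7 * 2.3) = 0.555 m^2/g

0.555


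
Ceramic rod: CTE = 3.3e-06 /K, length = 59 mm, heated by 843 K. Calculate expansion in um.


dL = 3.3e-06 * 59 * 843 * 1000 = 164.132 um

164.132


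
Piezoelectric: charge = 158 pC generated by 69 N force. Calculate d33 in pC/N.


d33 = 158 / 69 = 2.3 pC/N

2.3


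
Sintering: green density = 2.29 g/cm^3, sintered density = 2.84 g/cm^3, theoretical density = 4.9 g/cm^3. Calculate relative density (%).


Relative = 2.84 / 4.9 * 100 = 58.0%

58.0


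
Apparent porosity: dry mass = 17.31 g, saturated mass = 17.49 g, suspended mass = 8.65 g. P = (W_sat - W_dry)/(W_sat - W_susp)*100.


P = (17.49 - 17.31) / (17.49 - 8.65) * 100 = 0.18 / 8.84 * 100 = 2.0%

2.0


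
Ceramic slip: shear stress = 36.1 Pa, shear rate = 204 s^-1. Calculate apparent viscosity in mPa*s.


eta = tau/gamma * 1000 = 36.1/204 * 1000 = 177.0 mPa*s

177.0


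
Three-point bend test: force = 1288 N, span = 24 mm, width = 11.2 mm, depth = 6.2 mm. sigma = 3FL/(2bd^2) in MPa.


sigma = 3*1288*24/(2*11.2*6.2^2) = 107.7 MPa

107.7


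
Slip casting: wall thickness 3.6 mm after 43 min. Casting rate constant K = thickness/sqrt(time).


K = 3.6 / sqrt(43) = 3.6 / 6.5574 = 0.549 mm/min^0.5

0.549


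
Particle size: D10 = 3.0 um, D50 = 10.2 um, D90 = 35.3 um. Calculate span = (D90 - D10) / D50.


Span = (35.3 - 3.0) / 10.2 = 32.3 / 10.2 = 3.167

3.167


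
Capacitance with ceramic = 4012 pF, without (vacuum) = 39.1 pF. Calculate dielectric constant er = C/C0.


er = 4012 / 39.1 = 102.61

102.61


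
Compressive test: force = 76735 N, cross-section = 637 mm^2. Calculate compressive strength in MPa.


CS = 76735 / 637 = 120.5 MPa

120.5


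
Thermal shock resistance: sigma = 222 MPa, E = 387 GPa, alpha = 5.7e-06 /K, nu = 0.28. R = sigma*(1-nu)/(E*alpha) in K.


R = 222*(1-0.28)/(387*1000*5.7e-06) = 72 K

72


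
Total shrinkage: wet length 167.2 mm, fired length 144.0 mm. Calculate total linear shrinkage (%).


TS = (167.2 - 144.0) / 167.2 * 100 = 13.88%

13.88


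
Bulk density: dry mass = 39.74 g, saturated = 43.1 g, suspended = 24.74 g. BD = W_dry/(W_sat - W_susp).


BD = 39.74 / (43.1 - 24.74) = 39.74 / 18.36 = 2.164 g/cm^3

2.164


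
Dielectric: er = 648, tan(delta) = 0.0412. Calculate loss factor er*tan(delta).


Loss = 648 * 0.0412 = 26.698

26.698


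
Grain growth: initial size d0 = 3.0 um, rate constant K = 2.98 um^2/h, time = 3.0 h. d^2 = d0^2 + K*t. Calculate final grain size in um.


d^2 = 3.0^2 + 2.98*3.0 = 17.94
d = sqrt(17.94) = 4.24 um

4.24


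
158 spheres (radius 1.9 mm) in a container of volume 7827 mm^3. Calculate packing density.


V_sphere = 4/3*pi*1.9^3 = 28.7309 mm^3
Total V = 158*28.7309 = 4539.4822 mm^3
PD = 4539.4822 / 7827 = 0.58

0.58


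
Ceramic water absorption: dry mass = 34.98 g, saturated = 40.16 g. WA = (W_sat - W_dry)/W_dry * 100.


WA = (40.16 - 34.98) / 34.98 * 100 = 14.81%

14.81


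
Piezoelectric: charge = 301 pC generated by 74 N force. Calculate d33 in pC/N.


d33 = 301 / 74 = 4.1 pC/N

4.1


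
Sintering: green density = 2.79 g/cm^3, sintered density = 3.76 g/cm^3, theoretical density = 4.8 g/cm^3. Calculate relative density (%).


Relative = 3.76 / 4.8 * 100 = 78.3%

78.3


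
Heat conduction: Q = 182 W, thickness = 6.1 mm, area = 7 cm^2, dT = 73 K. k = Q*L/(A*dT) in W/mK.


k = 182*6.1/1000/(7/10000*73) = 21.73 W/mK

21.73


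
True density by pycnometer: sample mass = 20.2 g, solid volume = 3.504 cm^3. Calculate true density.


TD = 20.2 / 3.504 = 5.765 g/cm^3

5.765


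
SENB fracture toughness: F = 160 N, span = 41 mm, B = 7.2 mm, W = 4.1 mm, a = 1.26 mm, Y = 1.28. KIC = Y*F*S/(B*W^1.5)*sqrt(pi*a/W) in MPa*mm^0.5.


KIC = 1.28*160*41/(7.2*4.1^1.5)*sqrt(pi*1.26/4.1) = 138.03

138.03


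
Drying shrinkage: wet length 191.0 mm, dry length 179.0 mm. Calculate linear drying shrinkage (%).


DS = (191.0 - 179.0) / 191.0 * 100 = 6.28%

6.28


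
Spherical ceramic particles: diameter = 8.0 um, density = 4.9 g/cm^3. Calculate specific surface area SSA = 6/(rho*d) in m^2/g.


SSA = 6 / (4.9 * 8.0) = 0.153 m^2/g

0.153


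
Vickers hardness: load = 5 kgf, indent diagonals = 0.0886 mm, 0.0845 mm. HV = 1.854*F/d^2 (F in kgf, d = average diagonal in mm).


d_avg = (0.0886+0.0845)/2 = 0.08655 mm
HV = 1.854*5/0.08655^2 = 1238

1238


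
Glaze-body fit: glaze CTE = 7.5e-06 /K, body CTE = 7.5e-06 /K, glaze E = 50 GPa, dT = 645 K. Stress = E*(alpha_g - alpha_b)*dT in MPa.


Stress = 50*1000*(7.5e-06 - 7.5e-06)*645 = 0.0 MPa

0.0


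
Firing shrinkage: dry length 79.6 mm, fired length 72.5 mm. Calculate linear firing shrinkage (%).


FS = (79.6 - 72.5) / 79.6 * 100 = 8.92%

8.92


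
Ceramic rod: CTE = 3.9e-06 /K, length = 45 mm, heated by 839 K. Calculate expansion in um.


dL = 3.9e-06 * 45 * 839 * 1000 = 147.245 um

147.245


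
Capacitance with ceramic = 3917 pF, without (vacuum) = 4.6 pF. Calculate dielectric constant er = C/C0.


er = 3917 / 4.6 = 851.52

851.52


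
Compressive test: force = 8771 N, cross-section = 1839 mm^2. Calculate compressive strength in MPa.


CS = 8771 / 1839 = 4.8 MPa

4.8


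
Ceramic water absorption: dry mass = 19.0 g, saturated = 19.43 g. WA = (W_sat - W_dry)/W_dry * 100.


WA = (19.43 - 19.0) / 19.0 * 100 = 2.26%

2.26


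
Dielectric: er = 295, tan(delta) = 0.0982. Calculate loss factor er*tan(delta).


Loss = 295 * 0.0982 = 28.969

28.969


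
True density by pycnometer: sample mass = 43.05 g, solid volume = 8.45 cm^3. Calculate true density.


TD = 43.05 / 8.45 = 5.095 g/cm^3

5.095


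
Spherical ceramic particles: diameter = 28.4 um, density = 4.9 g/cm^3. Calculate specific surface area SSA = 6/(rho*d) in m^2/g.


SSA = 6 / (4.9 * 28.4) = 0.043 m^2/g

0.043


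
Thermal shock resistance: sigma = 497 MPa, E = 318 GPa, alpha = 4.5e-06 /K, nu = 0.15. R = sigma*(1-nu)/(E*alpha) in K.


R = 497*(1-0.15)/(318*1000*4.5e-06) = 295 K

295


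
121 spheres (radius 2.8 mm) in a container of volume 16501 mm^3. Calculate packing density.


V_sphere = 4/3*pi*2.8^3 = 91.9523 mm^3
Total V = 121*91.9523 = 11126.2283 mm^3
PD = 11126.2283 / 16501 = 0.674

0.674


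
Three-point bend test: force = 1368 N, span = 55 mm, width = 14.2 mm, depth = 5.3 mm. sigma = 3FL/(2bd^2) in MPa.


sigma = 3*1368*55/(2*14.2*5.3^2) = 282.9 MPa

282.9


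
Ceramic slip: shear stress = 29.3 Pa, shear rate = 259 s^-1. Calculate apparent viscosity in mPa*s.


eta = tau/gamma * 1000 = 29.3/259 * 1000 = 113.1 mPa*s

113.1


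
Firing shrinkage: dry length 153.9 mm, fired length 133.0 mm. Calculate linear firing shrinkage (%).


FS = (153.9 - 133.0) / 153.9 * 100 = 13.58%

13.58


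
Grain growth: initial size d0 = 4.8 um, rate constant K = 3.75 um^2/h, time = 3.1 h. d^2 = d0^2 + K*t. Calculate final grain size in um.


d^2 = 4.8^2 + 3.75*3.1 = 34.665
d = sqrt(34.665) = 5.89 um

5.89


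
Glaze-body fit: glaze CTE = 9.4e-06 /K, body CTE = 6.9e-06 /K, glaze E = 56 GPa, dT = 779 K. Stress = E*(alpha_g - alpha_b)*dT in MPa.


Stress = 56*1000*(9.4e-06 - 6.9e-06)*779 = 109.1 MPa

109.1


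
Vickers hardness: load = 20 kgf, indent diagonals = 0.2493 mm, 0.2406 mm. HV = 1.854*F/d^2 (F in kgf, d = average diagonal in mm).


d_avg = (0.2493+0.2406)/2 = 0.24495 mm
HV = 1.854*20/0.24495^2 = 618

618


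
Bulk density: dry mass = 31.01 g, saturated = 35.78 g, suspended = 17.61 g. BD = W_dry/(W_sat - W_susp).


BD = 31.01 / (35.78 - 17.61) = 31.01 / 18.17 = 1.707 g/cm^3

1.707


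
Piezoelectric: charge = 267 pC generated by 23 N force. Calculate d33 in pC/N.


d33 = 267 / 23 = 11.6 pC/N

11.6


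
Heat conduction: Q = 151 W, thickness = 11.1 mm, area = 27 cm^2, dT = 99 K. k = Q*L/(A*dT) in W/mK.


k = 151*11.1/1000/(27/10000*99) = 6.27 W/mK

6.27


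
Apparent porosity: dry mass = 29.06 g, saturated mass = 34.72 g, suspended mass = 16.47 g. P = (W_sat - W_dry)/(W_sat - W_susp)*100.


P = (34.72 - 29.06) / (34.72 - 16.47) * 100 = 5.66 / 18.25 * 100 = 31.0%

31.0


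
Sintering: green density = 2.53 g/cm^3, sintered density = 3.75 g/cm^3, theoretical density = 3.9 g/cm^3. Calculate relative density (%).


Relative = 3.75 / 3.9 * 100 = 96.2%

96.2


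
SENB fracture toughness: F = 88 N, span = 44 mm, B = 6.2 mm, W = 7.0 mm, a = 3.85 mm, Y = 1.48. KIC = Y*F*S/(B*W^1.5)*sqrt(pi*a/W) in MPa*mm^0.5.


KIC = 1.48*88*44/(6.2*7.0^1.5)*sqrt(pi*3.85/7.0) = 65.6

65.6


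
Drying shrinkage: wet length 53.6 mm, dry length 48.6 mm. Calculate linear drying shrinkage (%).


DS = (53.6 - 48.6) / 53.6 * 100 = 9.33%

9.33


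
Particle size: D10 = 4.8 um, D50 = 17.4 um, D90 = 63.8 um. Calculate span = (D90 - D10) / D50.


Span = (63.8 - 4.8) / 17.4 = 59.0 / 17.4 = 3.391

3.391


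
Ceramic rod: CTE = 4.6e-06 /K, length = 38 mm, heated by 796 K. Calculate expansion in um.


dL = 4.6e-06 * 38 * 796 * 1000 = 139.141 um

139.141


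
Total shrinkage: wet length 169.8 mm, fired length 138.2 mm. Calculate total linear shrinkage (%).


TS = (169.8 - 138.2) / 169.8 * 100 = 18.61%

18.61


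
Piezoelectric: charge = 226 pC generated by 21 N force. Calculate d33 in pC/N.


d33 = 226 / 21 = 10.8 pC/N

10.8


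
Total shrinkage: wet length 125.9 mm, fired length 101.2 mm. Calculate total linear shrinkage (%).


TS = (125.9 - 101.2) / 125.9 * 100 = 19.62%

19.62


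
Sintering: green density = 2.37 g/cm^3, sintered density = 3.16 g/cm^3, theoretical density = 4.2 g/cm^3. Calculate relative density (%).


Relative = 3.16 / 4.2 * 100 = 75.2%

75.2


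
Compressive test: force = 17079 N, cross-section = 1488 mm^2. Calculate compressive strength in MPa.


CS = 17079 / 1488 = 11.5 MPa

11.5


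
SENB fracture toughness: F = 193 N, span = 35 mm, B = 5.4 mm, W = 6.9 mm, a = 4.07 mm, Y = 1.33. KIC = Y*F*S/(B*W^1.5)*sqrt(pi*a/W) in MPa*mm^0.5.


KIC = 1.33*193*35/(5.4*6.9^1.5)*sqrt(pi*4.07/6.9) = 124.96

124.96


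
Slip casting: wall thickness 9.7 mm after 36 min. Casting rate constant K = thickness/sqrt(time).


K = 9.7 / sqrt(36) = 9.7 / 6.0 = 1.617 mm/min^0.5

1.617


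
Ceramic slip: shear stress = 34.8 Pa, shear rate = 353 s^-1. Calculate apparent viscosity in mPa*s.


eta = tau/gamma * 1000 = 34.8/353 * 1000 = 98.6 mPa*s

98.6


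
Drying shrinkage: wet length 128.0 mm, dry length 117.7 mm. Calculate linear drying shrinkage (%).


DS = (128.0 - 117.7) / 128.0 * 100 = 8.05%

8.05


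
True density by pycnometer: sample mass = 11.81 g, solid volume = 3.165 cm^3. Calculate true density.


TD = 11.81 / 3.165 = 3.731 g/cm^3

3.731


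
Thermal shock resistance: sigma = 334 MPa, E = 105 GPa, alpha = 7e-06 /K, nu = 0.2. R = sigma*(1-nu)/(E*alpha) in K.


R = 334*(1-0.2)/(105*1000*7e-06) = 364 K

364


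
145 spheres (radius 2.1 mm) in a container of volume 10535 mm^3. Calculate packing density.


V_sphere = 4/3*pi*2.1^3 = 38.7924 mm^3
Total V = 145*38.7924 = 5624.898 mm^3
PD = 5624.898 / 10535 = 0.534

0.534


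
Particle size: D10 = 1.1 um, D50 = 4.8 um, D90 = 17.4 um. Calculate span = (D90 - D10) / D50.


Span = (17.4 - 1.1) / 4.8 = 16.3 / 4.8 = 3.396

3.396


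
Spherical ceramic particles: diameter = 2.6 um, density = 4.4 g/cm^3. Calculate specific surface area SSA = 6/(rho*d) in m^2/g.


SSA = 6 / (4.4 * 2.6) = 0.524 m^2/g

0.524


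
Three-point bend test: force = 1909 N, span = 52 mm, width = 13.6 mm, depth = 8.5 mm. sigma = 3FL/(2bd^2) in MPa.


sigma = 3*1909*52/(2*13.6*8.5^2) = 151.5 MPa

151.5


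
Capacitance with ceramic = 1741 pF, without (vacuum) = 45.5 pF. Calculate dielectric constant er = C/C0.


er = 1741 / 45.5 = 38.26

38.26


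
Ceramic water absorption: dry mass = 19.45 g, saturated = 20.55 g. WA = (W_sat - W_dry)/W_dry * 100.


WA = (20.55 - 19.45) / 19.45 * 100 = 5.66%

5.66


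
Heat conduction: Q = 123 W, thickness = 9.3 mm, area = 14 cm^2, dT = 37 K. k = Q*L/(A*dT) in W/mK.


k = 123*9.3/1000/(14/10000*37) = 22.08 W/mK

22.08


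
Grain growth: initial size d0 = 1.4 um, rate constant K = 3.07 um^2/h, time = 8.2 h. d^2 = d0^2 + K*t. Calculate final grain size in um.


d^2 = 1.4^2 + 3.07*8.2 = 27.134
d = sqrt(27.134) = 5.21 um

5.21


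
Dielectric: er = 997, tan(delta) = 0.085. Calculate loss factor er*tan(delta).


Loss = 997 * 0.085 = 84.745

84.745


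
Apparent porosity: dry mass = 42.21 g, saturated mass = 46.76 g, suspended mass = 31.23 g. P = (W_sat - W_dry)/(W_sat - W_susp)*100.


P = (46.76 - 42.21) / (46.76 - 31.23) * 100 = 4.55 / 15.53 * 100 = 29.3%

29.3


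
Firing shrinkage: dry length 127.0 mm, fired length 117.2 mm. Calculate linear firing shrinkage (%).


FS = (127.0 - 117.2) / 127.0 * 100 = 7.72%

7.72


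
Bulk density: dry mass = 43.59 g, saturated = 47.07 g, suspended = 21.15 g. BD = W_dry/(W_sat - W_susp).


BD = 43.59 / (47.07 - 21.15) = 43.59 / 25.92 = 1.682 g/cm^3

1.682


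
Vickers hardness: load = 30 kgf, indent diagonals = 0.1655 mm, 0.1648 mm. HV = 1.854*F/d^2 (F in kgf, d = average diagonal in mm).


d_avg = (0.1655+0.1648)/2 = 0.16515 mm
HV = 1.854*30/0.16515^2 = 2039

2039


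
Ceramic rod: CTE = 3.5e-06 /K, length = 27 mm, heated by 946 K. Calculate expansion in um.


dL = 3.5e-06 * 27 * 946 * 1000 = 89.397 um

89.397


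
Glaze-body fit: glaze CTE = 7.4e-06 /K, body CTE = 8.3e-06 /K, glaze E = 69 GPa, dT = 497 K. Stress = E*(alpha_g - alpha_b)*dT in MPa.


Stress = 69*1000*(7.4e-06 - 8.3e-06)*497 = -30.9 MPa

-30.9


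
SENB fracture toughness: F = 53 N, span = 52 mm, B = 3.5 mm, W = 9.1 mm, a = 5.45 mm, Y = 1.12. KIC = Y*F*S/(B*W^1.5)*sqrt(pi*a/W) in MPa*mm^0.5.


KIC = 1.12*53*52/(3.5*9.1^1.5)*sqrt(pi*5.45/9.1) = 44.07

44.07


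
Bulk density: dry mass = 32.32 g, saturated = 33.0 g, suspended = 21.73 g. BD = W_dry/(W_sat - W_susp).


BD = 32.32 / (33.0 - 21.73) = 32.32 / 11.27 = 2.868 g/cm^3

2.868


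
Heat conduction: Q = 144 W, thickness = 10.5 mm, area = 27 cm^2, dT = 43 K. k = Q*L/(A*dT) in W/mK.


k = 144*10.5/1000/(27/10000*43) = 13.02 W/mK

13.02


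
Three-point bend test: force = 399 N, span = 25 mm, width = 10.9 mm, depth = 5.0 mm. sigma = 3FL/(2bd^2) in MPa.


sigma = 3*399*25/(2*10.9*5.0^2) = 54.9 MPa

54.9


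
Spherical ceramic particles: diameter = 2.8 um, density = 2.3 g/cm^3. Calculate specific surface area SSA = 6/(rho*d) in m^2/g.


SSA = 6 / (2.3 * 2.8) = 0.932 m^2/g

0.932


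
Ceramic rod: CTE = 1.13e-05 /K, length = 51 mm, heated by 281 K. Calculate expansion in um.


dL = 1.13e-05 * 51 * 281 * 1000 = 161.94 um

161.94


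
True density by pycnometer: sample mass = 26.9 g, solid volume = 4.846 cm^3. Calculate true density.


TD = 26.9 / 4.846 = 5.551 g/cm^3

5.551


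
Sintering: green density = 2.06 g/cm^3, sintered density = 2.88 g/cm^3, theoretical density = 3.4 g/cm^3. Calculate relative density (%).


Relative = 2.88 / 3.4 * 100 = 84.7%

84.7


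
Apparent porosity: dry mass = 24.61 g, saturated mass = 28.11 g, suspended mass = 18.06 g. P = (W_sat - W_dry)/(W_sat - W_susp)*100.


P = (28.11 - 24.61) / (28.11 - 18.06) * 100 = 3.5 / 10.05 * 100 = 34.8%

34.8


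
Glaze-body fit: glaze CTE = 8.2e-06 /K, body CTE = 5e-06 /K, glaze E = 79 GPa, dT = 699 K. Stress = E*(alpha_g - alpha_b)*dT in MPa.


Stress = 79*1000*(8.2e-06 - 5e-06)*699 = 176.7 MPa

176.7


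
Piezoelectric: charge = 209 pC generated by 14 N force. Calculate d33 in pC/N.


d33 = 209 / 14 = 14.9 pC/N

14.9


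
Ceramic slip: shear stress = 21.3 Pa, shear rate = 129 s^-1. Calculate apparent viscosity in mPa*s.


eta = tau/gamma * 1000 = 21.3/129 * 1000 = 165.1 mPa*s

165.1


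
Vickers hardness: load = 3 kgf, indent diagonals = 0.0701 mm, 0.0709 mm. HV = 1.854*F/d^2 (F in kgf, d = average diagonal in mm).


d_avg = (0.0701+0.0709)/2 = 0.0705 mm
HV = 1.854*3/0.0705^2 = 1119

1119


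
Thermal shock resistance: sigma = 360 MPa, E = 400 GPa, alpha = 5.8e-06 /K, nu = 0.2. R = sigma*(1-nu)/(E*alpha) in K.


R = 360*(1-0.2)/(400*1000*5.8e-06) = 124 K

124


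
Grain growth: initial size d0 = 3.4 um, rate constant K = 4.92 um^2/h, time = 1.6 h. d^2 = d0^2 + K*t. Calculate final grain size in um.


d^2 = 3.4^2 + 4.92*1.6 = 19.432
d = sqrt(19.432) = 4.41 um

4.41


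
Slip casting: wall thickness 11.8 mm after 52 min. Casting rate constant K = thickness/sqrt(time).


K = 11.8 / sqrt(52) = 11.8 / 7.2111 = 1.636 mm/min^0.5

1.636


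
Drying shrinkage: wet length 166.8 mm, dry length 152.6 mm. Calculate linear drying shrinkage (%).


DS = (166.8 - 152.6) / 166.8 * 100 = 8.51%

8.51


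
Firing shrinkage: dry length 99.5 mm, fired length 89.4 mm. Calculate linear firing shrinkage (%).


FS = (99.5 - 89.4) / 99.5 * 100 = 10.15%

10.15


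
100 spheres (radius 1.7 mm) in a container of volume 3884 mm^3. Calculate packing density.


V_sphere = 4/3*pi*1.7^3 = 20.5795 mm^3
Total V = 100*20.5795 = 2057.95 mm^3
PD = 2057.95 / 3884 = 0.53

0.53


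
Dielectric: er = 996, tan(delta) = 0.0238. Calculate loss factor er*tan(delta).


Loss = 996 * 0.0238 = 23.705

23.705


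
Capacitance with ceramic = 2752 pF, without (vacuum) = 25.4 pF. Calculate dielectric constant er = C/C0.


er = 2752 / 25.4 = 108.35

108.35


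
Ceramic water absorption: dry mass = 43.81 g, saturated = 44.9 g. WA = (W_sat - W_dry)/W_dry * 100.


WA = (44.9 - 43.81) / 43.81 * 100 = 2.49%

2.49


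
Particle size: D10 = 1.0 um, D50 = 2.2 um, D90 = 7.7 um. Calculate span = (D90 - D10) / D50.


Span = (7.7 - 1.0) / 2.2 = 6.7 / 2.2 = 3.045

3.045


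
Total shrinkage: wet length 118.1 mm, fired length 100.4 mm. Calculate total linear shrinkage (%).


TS = (118.1 - 100.4) / 118.1 * 100 = 14.99%

14.99


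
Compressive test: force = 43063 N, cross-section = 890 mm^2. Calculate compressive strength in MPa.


CS = 43063 / 890 = 48.4 MPa

48.4


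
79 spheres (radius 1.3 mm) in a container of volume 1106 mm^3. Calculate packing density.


V_sphere = 4/3*pi*1.3^3 = 9.2028 mm^3
Total V = 79*9.2028 = 727.0212 mm^3
PD = 727.0212 / 1106 = 0.657

0.657


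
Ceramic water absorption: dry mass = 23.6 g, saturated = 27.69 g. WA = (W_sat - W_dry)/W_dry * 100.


WA = (27.69 - 23.6) / 23.6 * 100 = 17.33%

17.33


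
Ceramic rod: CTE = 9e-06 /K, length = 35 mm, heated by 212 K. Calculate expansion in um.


dL = 9e-06 * 35 * 212 * 1000 = 66.78 um

66.78


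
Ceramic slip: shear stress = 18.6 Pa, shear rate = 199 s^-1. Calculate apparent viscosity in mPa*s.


eta = tau/gamma * 1000 = 18.6/199 * 1000 = 93.5 mPa*s

93.5


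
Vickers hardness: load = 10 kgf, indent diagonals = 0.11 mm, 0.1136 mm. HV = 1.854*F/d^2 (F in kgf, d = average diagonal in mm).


d_avg = (0.11+0.1136)/2 = 0.1118 mm
HV = 1.854*10/0.1118^2 = 1483

1483


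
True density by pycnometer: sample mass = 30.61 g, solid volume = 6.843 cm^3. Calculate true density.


TD = 30.61 / 6.843 = 4.473 g/cm^3

4.473


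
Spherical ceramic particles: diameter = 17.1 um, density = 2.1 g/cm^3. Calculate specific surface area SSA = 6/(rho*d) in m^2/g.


SSA = 6 / (2.1 * 17.1) = 0.167 m^2/g

0.167


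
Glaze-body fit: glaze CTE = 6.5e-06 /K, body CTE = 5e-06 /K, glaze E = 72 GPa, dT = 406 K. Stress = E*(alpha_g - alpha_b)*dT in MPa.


Stress = 72*1000*(6.5e-06 - 5e-06)*406 = 43.8 MPa

43.8


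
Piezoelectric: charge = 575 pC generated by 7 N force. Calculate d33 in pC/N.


d33 = 575 / 7 = 82.1 pC/N

82.1


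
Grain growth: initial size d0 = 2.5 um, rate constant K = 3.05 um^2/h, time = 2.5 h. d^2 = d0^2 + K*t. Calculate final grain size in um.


d^2 = 2.5^2 + 3.05*2.5 = 13.875
d = sqrt(13.875) = 3.72 um

3.72


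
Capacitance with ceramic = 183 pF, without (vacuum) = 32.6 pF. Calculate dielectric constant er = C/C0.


er = 183 / 32.6 = 5.61

5.61


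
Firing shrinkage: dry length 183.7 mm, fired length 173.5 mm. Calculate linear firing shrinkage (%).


FS = (183.7 - 173.5) / 183.7 * 100 = 5.55%

5.55


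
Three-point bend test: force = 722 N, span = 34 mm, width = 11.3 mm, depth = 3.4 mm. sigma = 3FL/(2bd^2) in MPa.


sigma = 3*722*34/(2*11.3*3.4^2) = 281.9 MPa

281.9


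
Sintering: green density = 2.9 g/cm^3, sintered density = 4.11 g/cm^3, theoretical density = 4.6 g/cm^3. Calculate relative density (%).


Relative = 4.11 / 4.6 * 100 = 89.3%

89.3


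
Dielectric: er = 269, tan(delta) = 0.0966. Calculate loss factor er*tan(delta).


Loss = 269 * 0.0966 = 25.985

25.985


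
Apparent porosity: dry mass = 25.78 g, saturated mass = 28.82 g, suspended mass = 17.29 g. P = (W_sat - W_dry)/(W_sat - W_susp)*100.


P = (28.82 - 25.78) / (28.82 - 17.29) * 100 = 3.04 / 11.53 * 100 = 26.4%

26.4


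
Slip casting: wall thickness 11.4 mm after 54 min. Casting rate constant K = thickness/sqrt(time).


K = 11.4 / sqrt(54) = 11.4 / 7.3485 = 1.551 mm/min^0.5

1.551


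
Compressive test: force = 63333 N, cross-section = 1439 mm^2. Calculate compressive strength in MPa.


CS = 63333 / 1439 = 44.0 MPa

44.0


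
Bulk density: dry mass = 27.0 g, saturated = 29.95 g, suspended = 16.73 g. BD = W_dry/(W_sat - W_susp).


BD = 27.0 / (29.95 - 16.73) = 27.0 / 13.22 = 2.042 g/cm^3

2.042


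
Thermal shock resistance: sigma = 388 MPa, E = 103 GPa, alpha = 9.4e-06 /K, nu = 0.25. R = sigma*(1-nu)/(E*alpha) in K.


R = 388*(1-0.25)/(103*1000*9.4e-06) = 301 K

301


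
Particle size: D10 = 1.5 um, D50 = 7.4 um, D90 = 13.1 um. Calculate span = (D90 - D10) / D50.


Span = (13.1 - 1.5) / 7.4 = 11.6 / 7.4 = 1.568

1.568
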